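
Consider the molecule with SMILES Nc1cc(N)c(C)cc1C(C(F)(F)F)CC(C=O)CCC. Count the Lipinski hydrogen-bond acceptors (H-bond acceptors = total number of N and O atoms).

3

N atoms: 2; O atoms: 1.
Lipinski HBA = 2 + 1 = 3.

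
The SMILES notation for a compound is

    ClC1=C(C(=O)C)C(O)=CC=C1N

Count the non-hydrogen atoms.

Every atom symbol written in the SMILES (organic subset) is one heavy atom; implicit H are not written.
Heavy atoms by element → C:8, Cl:1, N:1, O:2.
Total: 12.

12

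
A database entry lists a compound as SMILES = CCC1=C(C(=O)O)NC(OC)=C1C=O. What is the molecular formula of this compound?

C9H11NO4

Walk through each heavy atom and fill implicit hydrogens from standard valence (C 4, N 3, O 2, S 2, halogen 1):
  atom 1: C, bond orders sum to 1 (valence 4) → 3 H
  atom 2: C, bond orders sum to 2 (valence 4) → 2 H
  atom 3: C, bond orders sum to 4 (valence 4) → 0 H
  atom 4: C, bond orders sum to 4 (valence 4) → 0 H
  atom 5: C, bond orders sum to 4 (valence 4) → 0 H
  atom 6: O, bond orders sum to 2 (valence 2) → 0 H
  atom 7: O, bond orders sum to 1 (valence 2) → 1 H
  atom 8: N, bond orders sum to 2 (valence 3) → 1 H
  atom 9: C, bond orders sum to 4 (valence 4) → 0 H
  atom 10: O, bond orders sum to 2 (valence 2) → 0 H
  atom 11: C, bond orders sum to 1 (valence 4) → 3 H
  atom 12: C, bond orders sum to 4 (valence 4) → 0 H
  atom 13: C, bond orders sum to 3 (valence 4) → 1 H
  atom 14: O, bond orders sum to 2 (valence 2) → 0 H
Totals → C:9, H:11, N:1, O:4.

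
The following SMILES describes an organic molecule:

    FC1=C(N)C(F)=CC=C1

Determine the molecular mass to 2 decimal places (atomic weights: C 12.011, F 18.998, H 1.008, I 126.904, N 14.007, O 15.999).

First, the molecular formula is C6H5F2N (counting implicit H from valence).
  C: 6 × 12.011 = 72.066
  F: 2 × 18.998 = 37.996
  H: 5 × 1.008 = 5.040
  N: 1 × 14.007 = 14.007
Sum: 6×12.011 + 2×18.998 + 5×1.008 + 1×14.007 = 129.109 → 129.11 g/mol.

129.11 g/mol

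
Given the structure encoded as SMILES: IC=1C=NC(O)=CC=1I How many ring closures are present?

In SMILES, each pair of matching ring-closure digits denotes one ring-closing bond; the number of such bonds equals the number of independent rings.
Ring-closure bonds here: 1.

1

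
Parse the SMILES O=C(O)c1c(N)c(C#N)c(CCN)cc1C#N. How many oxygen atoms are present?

Scan the SMILES for O atoms (remember two-letter symbols like Cl and Br are single atoms).
Oxygen count: 2.

2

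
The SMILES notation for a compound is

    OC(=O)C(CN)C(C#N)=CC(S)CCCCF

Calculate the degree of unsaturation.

Degree of unsaturation = (number of rings) + (number of π bonds).
Ring closures in the SMILES: 0.
π bonds: 2 double bonds (each 1 DoU), 1 triple bond (each 2 DoU) → 4 DoU from unsaturation.
Total DoU = 0 + 4 = 4.

4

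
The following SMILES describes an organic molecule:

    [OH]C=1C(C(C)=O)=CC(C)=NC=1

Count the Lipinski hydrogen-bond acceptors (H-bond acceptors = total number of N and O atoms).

N atoms: 1; O atoms: 2.
Lipinski HBA = 1 + 2 = 3.

3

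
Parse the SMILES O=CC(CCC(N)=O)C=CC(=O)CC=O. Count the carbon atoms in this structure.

Count every carbon token in the SMILES (each C, including those in ring-closure positions and inside branches).
Carbon count: 10.

10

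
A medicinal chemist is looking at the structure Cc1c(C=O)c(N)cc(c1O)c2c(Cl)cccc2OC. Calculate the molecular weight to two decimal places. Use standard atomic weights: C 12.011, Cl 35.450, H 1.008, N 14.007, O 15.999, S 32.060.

291.73 g/mol

First, the molecular formula is C15H14ClNO3 (counting implicit H from valence).
  C: 15 × 12.011 = 180.165
  Cl: 1 × 35.450 = 35.450
  H: 14 × 1.008 = 14.112
  N: 1 × 14.007 = 14.007
  O: 3 × 15.999 = 47.997
Sum: 15×12.011 + 1×35.450 + 14×1.008 + 1×14.007 + 3×15.999 = 291.731 → 291.73 g/mol.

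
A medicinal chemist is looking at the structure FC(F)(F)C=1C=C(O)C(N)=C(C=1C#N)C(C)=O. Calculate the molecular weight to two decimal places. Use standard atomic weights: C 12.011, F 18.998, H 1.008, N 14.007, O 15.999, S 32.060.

244.17 g/mol

First, the molecular formula is C10H7F3N2O2 (counting implicit H from valence).
  C: 10 × 12.011 = 120.110
  F: 3 × 18.998 = 56.994
  H: 7 × 1.008 = 7.056
  N: 2 × 14.007 = 28.014
  O: 2 × 15.999 = 31.998
Sum: 10×12.011 + 3×18.998 + 7×1.008 + 2×14.007 + 2×15.999 = 244.172 → 244.17 g/mol.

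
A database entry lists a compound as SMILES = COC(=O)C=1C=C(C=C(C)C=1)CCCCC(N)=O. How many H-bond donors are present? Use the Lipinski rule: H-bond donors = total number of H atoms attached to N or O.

Donors: find every N or O and count the H atoms it carries.
  atom 2 (O): bond orders sum to 2 → 0 H
  atom 4 (O): bond orders sum to 2 → 0 H
  atom 17 (N): bond orders sum to 1 → 2 H
  atom 18 (O): bond orders sum to 2 → 0 H
Lipinski HBD = 2.

2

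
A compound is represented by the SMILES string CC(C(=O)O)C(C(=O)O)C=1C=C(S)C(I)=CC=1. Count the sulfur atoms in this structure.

Scan the SMILES for S atoms (remember two-letter symbols like Cl and Br are single atoms).
Sulfur count: 1.

1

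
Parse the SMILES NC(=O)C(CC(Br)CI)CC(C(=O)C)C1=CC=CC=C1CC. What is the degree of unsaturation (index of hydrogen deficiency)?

6

Molecular formula: C17H23BrINO2.
DoU = (2C + 2 + N − H − X) / 2, where X is the halogen count and O/S are ignored.
    = (2·17 + 2 + 1 − 23 − 2) / 2 = 12 / 2 = 6.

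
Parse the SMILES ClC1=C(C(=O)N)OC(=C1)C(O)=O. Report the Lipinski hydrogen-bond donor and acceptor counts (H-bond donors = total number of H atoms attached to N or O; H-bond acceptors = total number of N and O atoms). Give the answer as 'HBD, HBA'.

Donors: find every N or O and count the H atoms it carries.
  atom 5 (O): bond orders sum to 2 → 0 H
  atom 6 (N): bond orders sum to 1 → 2 H
  atom 7 (O): bond orders sum to 2 → 0 H
  atom 11 (O): bond orders sum to 1 → 1 H
  atom 12 (O): bond orders sum to 2 → 0 H
Lipinski HBD = 3.
Acceptors: N atoms = 1, O atoms = 4 → HBA = 5.

3, 5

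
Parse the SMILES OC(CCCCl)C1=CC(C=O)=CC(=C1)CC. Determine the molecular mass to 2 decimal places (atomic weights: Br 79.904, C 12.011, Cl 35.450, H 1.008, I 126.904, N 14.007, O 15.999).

First, the molecular formula is C13H17ClO2 (counting implicit H from valence).
  C: 13 × 12.011 = 156.143
  Cl: 1 × 35.450 = 35.450
  H: 17 × 1.008 = 17.136
  O: 2 × 15.999 = 31.998
Sum: 13×12.011 + 1×35.450 + 17×1.008 + 2×15.999 = 240.727 → 240.73 g/mol.

240.73 g/mol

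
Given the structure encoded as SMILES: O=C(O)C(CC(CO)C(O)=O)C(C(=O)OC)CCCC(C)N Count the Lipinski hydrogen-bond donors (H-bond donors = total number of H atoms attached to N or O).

Donors: find every N or O and count the H atoms it carries.
  atom 1 (O): bond orders sum to 2 → 0 H
  atom 3 (O): bond orders sum to 1 → 1 H
  atom 8 (O): bond orders sum to 1 → 1 H
  atom 10 (O): bond orders sum to 1 → 1 H
  atom 11 (O): bond orders sum to 2 → 0 H
  atom 14 (O): bond orders sum to 2 → 0 H
  atom 15 (O): bond orders sum to 2 → 0 H
  atom 22 (N): bond orders sum to 1 → 2 H
Lipinski HBD = 5.

5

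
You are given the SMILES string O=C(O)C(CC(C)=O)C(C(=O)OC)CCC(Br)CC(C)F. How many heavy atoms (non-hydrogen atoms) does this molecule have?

21

Every atom symbol written in the SMILES (organic subset) is one heavy atom; implicit H are not written.
Heavy atoms by element → Br:1, C:14, F:1, O:5.
Total: 21.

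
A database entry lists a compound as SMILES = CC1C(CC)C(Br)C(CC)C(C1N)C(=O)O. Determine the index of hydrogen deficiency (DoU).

2

Molecular formula: C12H22BrNO2.
DoU = (2C + 2 + N − H − X) / 2, where X is the halogen count and O/S are ignored.
    = (2·12 + 2 + 1 − 22 − 1) / 2 = 4 / 2 = 2.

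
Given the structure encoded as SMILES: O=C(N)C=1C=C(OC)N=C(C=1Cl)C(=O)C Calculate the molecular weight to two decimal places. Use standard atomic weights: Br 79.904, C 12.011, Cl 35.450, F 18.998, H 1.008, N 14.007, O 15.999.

228.63 g/mol

First, the molecular formula is C9H9ClN2O3 (counting implicit H from valence).
  C: 9 × 12.011 = 108.099
  Cl: 1 × 35.450 = 35.450
  H: 9 × 1.008 = 9.072
  N: 2 × 14.007 = 28.014
  O: 3 × 15.999 = 47.997
Sum: 9×12.011 + 1×35.450 + 9×1.008 + 2×14.007 + 3×15.999 = 228.632 → 228.63 g/mol.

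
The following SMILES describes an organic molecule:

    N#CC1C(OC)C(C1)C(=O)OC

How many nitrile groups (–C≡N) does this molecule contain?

The nitrile motif appears at heavy-atom position 2 in the SMILES.
Other groups present: 1 ester, 1 ether.
Nitrile count: 1.

1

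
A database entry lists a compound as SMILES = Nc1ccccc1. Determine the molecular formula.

C6H7N

Walk through each heavy atom and fill implicit hydrogens from standard valence (C 4, N 3, O 2, S 2, halogen 1); for lowercase aromatic atoms, an aromatic c carries 1 H when it has two neighbours and 0 H with three, and aromatic n carries 0 H:
  atom 1: N, bond orders sum to 1 (valence 3) → 2 H
  atom 2: aromatic c, 3 neighbours → 0 H
  atom 3: aromatic c, 2 neighbours → 1 H
  atom 4: aromatic c, 2 neighbours → 1 H
  atom 5: aromatic c, 2 neighbours → 1 H
  atom 6: aromatic c, 2 neighbours → 1 H
  atom 7: aromatic c, 2 neighbours → 1 H
Totals → C:6, H:7, N:1.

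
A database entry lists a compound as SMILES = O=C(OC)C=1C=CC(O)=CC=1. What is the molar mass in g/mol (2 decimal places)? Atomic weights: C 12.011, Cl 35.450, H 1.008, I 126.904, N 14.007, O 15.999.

First, the molecular formula is C8H8O3 (counting implicit H from valence).
  C: 8 × 12.011 = 96.088
  H: 8 × 1.008 = 8.064
  O: 3 × 15.999 = 47.997
Sum: 8×12.011 + 8×1.008 + 3×15.999 = 152.149 → 152.15 g/mol.

152.15 g/mol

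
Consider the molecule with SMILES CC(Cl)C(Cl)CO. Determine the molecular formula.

C4H8Cl2O

Walk through each heavy atom and fill implicit hydrogens from standard valence (C 4, N 3, O 2, S 2, halogen 1):
  atom 1: C, bond orders sum to 1 (valence 4) → 3 H
  atom 2: C, bond orders sum to 3 (valence 4) → 1 H
  atom 3: Cl (halogen, monovalent) → 0 H
  atom 4: C, bond orders sum to 3 (valence 4) → 1 H
  atom 5: Cl (halogen, monovalent) → 0 H
  atom 6: C, bond orders sum to 2 (valence 4) → 2 H
  atom 7: O, bond orders sum to 1 (valence 2) → 1 H
Totals → C:4, H:8, Cl:2, O:1.
In Hill order: C4H8Cl2O.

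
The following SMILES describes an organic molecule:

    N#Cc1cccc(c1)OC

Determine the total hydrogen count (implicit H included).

Walk through each heavy atom and fill implicit hydrogens from standard valence (C 4, N 3, O 2, S 2, halogen 1); for lowercase aromatic atoms, an aromatic c carries 1 H when it has two neighbours and 0 H with three, and aromatic n carries 0 H:
  atom 1: N, bond orders sum to 3 (valence 3) → 0 H
  atom 2: C, bond orders sum to 4 (valence 4) → 0 H
  atom 3: aromatic c, 3 neighbours → 0 H
  atom 4: aromatic c, 2 neighbours → 1 H
  atom 5: aromatic c, 2 neighbours → 1 H
  atom 6: aromatic c, 2 neighbours → 1 H
  atom 7: aromatic c, 3 neighbours → 0 H
  atom 8: aromatic c, 2 neighbours → 1 H
  atom 9: O, bond orders sum to 2 (valence 2) → 0 H
  atom 10: C, bond orders sum to 1 (valence 4) → 3 H
Total hydrogens: 7.

7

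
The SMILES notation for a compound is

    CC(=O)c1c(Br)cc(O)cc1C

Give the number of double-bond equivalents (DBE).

5

Molecular formula: C9H9BrO2.
DoU = (2C + 2 + N − H − X) / 2, where X is the halogen count and O/S are ignored.
    = (2·9 + 2 + 0 − 9 − 1) / 2 = 10 / 2 = 5.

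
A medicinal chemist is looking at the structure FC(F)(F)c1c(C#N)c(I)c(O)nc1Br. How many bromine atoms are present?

1

Scan the SMILES for Br atoms (remember two-letter symbols like Cl and Br are single atoms).
Bromine count: 1.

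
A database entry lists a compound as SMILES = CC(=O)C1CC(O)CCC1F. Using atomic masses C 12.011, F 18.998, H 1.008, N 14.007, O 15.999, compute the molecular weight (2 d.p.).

160.19 g/mol

First, the molecular formula is C8H13FO2 (counting implicit H from valence).
  C: 8 × 12.011 = 96.088
  F: 1 × 18.998 = 18.998
  H: 13 × 1.008 = 13.104
  O: 2 × 15.999 = 31.998
Sum: 8×12.011 + 1×18.998 + 13×1.008 + 2×15.999 = 160.188 → 160.19 g/mol.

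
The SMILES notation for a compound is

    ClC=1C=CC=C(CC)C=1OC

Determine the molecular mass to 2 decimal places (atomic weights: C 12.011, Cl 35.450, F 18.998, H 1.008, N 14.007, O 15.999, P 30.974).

170.64 g/mol

First, the molecular formula is C9H11ClO (counting implicit H from valence).
  C: 9 × 12.011 = 108.099
  Cl: 1 × 35.450 = 35.450
  H: 11 × 1.008 = 11.088
  O: 1 × 15.999 = 15.999
Sum: 9×12.011 + 1×35.450 + 11×1.008 + 1×15.999 = 170.636 → 170.64 g/mol.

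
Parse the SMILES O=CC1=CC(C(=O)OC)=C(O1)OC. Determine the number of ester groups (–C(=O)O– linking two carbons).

The ester motif appears at heavy-atom position 6 in the SMILES.
Other groups present: 1 aldehyde, 1 ether.
Ester count: 1.

1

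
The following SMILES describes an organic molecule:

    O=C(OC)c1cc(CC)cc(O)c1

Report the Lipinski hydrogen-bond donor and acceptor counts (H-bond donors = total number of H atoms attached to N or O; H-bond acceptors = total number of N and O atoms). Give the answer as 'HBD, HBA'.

1, 3

Donors: find every N or O and count the H atoms it carries.
  atom 1 (O): bond orders sum to 2 → 0 H
  atom 3 (O): bond orders sum to 2 → 0 H
  atom 12 (O): bond orders sum to 1 → 1 H
Lipinski HBD = 1.
Acceptors: N atoms = 0, O atoms = 3 → HBA = 3.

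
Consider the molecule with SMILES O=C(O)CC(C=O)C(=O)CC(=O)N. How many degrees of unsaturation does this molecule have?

Degree of unsaturation = (number of rings) + (number of π bonds).
Ring closures in the SMILES: 0.
π bonds: 4 double bonds (each 1 DoU) → 4 DoU from unsaturation.
Total DoU = 0 + 4 = 4.

4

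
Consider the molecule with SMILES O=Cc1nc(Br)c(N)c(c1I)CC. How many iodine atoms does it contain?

Scan the SMILES for I atoms (remember two-letter symbols like Cl and Br are single atoms).
Iodine count: 1.

1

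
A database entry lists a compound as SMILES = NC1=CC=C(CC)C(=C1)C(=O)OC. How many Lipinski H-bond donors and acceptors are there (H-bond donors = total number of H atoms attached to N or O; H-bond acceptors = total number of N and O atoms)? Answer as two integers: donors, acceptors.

Donors: find every N or O and count the H atoms it carries.
  atom 1 (N): bond orders sum to 1 → 2 H
  atom 11 (O): bond orders sum to 2 → 0 H
  atom 12 (O): bond orders sum to 2 → 0 H
Lipinski HBD = 2.
Acceptors: N atoms = 1, O atoms = 2 → HBA = 3.

2, 3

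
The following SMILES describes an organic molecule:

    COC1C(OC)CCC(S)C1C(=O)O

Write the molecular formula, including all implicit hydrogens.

C9H16O4S

Walk through each heavy atom and fill implicit hydrogens from standard valence (C 4, N 3, O 2, S 2, halogen 1):
  atom 1: C, bond orders sum to 1 (valence 4) → 3 H
  atom 2: O, bond orders sum to 2 (valence 2) → 0 H
  atom 3: C, bond orders sum to 3 (valence 4) → 1 H
  atom 4: C, bond orders sum to 3 (valence 4) → 1 H
  atom 5: O, bond orders sum to 2 (valence 2) → 0 H
  atom 6: C, bond orders sum to 1 (valence 4) → 3 H
  atom 7: C, bond orders sum to 2 (valence 4) → 2 H
  atom 8: C, bond orders sum to 2 (valence 4) → 2 H
  atom 9: C, bond orders sum to 3 (valence 4) → 1 H
  atom 10: S, bond orders sum to 1 (valence 2) → 1 H
  atom 11: C, bond orders sum to 3 (valence 4) → 1 H
  atom 12: C, bond orders sum to 4 (valence 4) → 0 H
  atom 13: O, bond orders sum to 2 (valence 2) → 0 H
  atom 14: O, bond orders sum to 1 (valence 2) → 1 H
Totals → C:9, H:16, O:4, S:1.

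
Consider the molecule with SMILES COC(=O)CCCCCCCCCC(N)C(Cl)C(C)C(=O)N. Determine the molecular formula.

Walk through each heavy atom and fill implicit hydrogens from standard valence (C 4, N 3, O 2, S 2, halogen 1):
  atom 1: C, bond orders sum to 1 (valence 4) → 3 H
  atom 2: O, bond orders sum to 2 (valence 2) → 0 H
  atom 3: C, bond orders sum to 4 (valence 4) → 0 H
  atom 4: O, bond orders sum to 2 (valence 2) → 0 H
  atom 5: C, bond orders sum to 2 (valence 4) → 2 H
  atom 6: C, bond orders sum to 2 (valence 4) → 2 H
  atom 7: C, bond orders sum to 2 (valence 4) → 2 H
  atom 8: C, bond orders sum to 2 (valence 4) → 2 H
  atom 9: C, bond orders sum to 2 (valence 4) → 2 H
  atom 10: C, bond orders sum to 2 (valence 4) → 2 H
  atom 11: C, bond orders sum to 2 (valence 4) → 2 H
  atom 12: C, bond orders sum to 2 (valence 4) → 2 H
  atom 13: C, bond orders sum to 2 (valence 4) → 2 H
  atom 14: C, bond orders sum to 3 (valence 4) → 1 H
  atom 15: N, bond orders sum to 1 (valence 3) → 2 H
  atom 16: C, bond orders sum to 3 (valence 4) → 1 H
  atom 17: Cl (halogen, monovalent) → 0 H
  atom 18: C, bond orders sum to 3 (valence 4) → 1 H
  atom 19: C, bond orders sum to 1 (valence 4) → 3 H
  atom 20: C, bond orders sum to 4 (valence 4) → 0 H
  atom 21: O, bond orders sum to 2 (valence 2) → 0 H
  atom 22: N, bond orders sum to 1 (valence 3) → 2 H
Totals → C:16, H:31, Cl:1, N:2, O:3.

C16H31ClN2O3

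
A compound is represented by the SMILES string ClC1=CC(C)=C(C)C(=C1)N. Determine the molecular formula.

C8H10ClN

Walk through each heavy atom and fill implicit hydrogens from standard valence (C 4, N 3, O 2, S 2, halogen 1):
  atom 1: Cl (halogen, monovalent) → 0 H
  atom 2: C, bond orders sum to 4 (valence 4) → 0 H
  atom 3: C, bond orders sum to 3 (valence 4) → 1 H
  atom 4: C, bond orders sum to 4 (valence 4) → 0 H
  atom 5: C, bond orders sum to 1 (valence 4) → 3 H
  atom 6: C, bond orders sum to 4 (valence 4) → 0 H
  atom 7: C, bond orders sum to 1 (valence 4) → 3 H
  atom 8: C, bond orders sum to 4 (valence 4) → 0 H
  atom 9: C, bond orders sum to 3 (valence 4) → 1 H
  atom 10: N, bond orders sum to 1 (valence 3) → 2 H
Totals → C:8, H:10, Cl:1, N:1.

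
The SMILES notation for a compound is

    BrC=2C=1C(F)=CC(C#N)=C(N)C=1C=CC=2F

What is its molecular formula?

Walk through each heavy atom and fill implicit hydrogens from standard valence (C 4, N 3, O 2, S 2, halogen 1):
  atom 1: Br (halogen, monovalent) → 0 H
  atom 2: C, bond orders sum to 4 (valence 4) → 0 H
  atom 3: C, bond orders sum to 4 (valence 4) → 0 H
  atom 4: C, bond orders sum to 4 (valence 4) → 0 H
  atom 5: F (halogen, monovalent) → 0 H
  atom 6: C, bond orders sum to 3 (valence 4) → 1 H
  atom 7: C, bond orders sum to 4 (valence 4) → 0 H
  atom 8: C, bond orders sum to 4 (valence 4) → 0 H
  atom 9: N, bond orders sum to 3 (valence 3) → 0 H
  atom 10: C, bond orders sum to 4 (valence 4) → 0 H
  atom 11: N, bond orders sum to 1 (valence 3) → 2 H
  atom 12: C, bond orders sum to 4 (valence 4) → 0 H
  atom 13: C, bond orders sum to 3 (valence 4) → 1 H
  atom 14: C, bond orders sum to 3 (valence 4) → 1 H
  atom 15: C, bond orders sum to 4 (valence 4) → 0 H
  atom 16: F (halogen, monovalent) → 0 H
Totals → C:11, H:5, Br:1, F:2, N:2.
In Hill order: C11H5BrF2N2.

C11H5BrF2N2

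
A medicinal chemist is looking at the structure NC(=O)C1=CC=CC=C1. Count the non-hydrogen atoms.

Every atom symbol written in the SMILES (organic subset) is one heavy atom; implicit H are not written.
Heavy atoms by element → C:7, N:1, O:1.
Total: 9.

9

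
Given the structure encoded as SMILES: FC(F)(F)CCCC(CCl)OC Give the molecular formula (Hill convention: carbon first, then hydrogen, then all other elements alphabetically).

Walk through each heavy atom and fill implicit hydrogens from standard valence (C 4, N 3, O 2, S 2, halogen 1):
  atom 1: F (halogen, monovalent) → 0 H
  atom 2: C, bond orders sum to 4 (valence 4) → 0 H
  atom 3: F (halogen, monovalent) → 0 H
  atom 4: F (halogen, monovalent) → 0 H
  atom 5: C, bond orders sum to 2 (valence 4) → 2 H
  atom 6: C, bond orders sum to 2 (valence 4) → 2 H
  atom 7: C, bond orders sum to 2 (valence 4) → 2 H
  atom 8: C, bond orders sum to 3 (valence 4) → 1 H
  atom 9: C, bond orders sum to 2 (valence 4) → 2 H
  atom 10: Cl (halogen, monovalent) → 0 H
  atom 11: O, bond orders sum to 2 (valence 2) → 0 H
  atom 12: C, bond orders sum to 1 (valence 4) → 3 H
Totals → C:7, H:12, Cl:1, F:3, O:1.

C7H12ClF3O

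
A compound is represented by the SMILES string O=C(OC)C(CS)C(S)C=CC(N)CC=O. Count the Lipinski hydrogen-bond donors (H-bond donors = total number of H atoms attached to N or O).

2

Donors: find every N or O and count the H atoms it carries.
  atom 1 (O): bond orders sum to 2 → 0 H
  atom 3 (O): bond orders sum to 2 → 0 H
  atom 13 (N): bond orders sum to 1 → 2 H
  atom 16 (O): bond orders sum to 2 → 0 H
Lipinski HBD = 2.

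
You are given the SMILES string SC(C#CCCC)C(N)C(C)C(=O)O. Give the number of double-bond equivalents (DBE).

3

Molecular formula: C10H17NO2S.
DoU = (2C + 2 + N − H − X) / 2, where X is the halogen count and O/S are ignored.
    = (2·10 + 2 + 1 − 17 − 0) / 2 = 6 / 2 = 3.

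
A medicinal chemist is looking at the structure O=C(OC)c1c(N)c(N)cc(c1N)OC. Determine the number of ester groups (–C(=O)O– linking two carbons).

The ester motif appears at heavy-atom position 2 in the SMILES.
Other groups present: 1 ether, 3 primary amine.
Ester count: 1.

1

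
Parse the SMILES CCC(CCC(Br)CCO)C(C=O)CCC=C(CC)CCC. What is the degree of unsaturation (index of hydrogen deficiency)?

Molecular formula: C19H35BrO2.
DoU = (2C + 2 + N − H − X) / 2, where X is the halogen count and O/S are ignored.
    = (2·19 + 2 + 0 − 35 − 1) / 2 = 4 / 2 = 2.

2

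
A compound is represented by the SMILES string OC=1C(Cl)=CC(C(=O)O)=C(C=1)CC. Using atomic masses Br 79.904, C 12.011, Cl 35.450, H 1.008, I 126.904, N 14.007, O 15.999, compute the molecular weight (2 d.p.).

200.62 g/mol

First, the molecular formula is C9H9ClO3 (counting implicit H from valence).
  C: 9 × 12.011 = 108.099
  Cl: 1 × 35.450 = 35.450
  H: 9 × 1.008 = 9.072
  O: 3 × 15.999 = 47.997
Sum: 9×12.011 + 1×35.450 + 9×1.008 + 3×15.999 = 200.618 → 200.62 g/mol.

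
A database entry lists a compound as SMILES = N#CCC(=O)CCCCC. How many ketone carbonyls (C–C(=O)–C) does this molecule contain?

The ketone motif appears at heavy-atom position 4 in the SMILES.
Other groups present: 1 nitrile.
Ketone count: 1.

1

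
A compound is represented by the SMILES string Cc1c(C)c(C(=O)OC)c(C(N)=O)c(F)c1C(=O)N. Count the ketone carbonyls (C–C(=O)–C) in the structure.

Scan the SMILES for the ketone motif — none present.
Groups that are present: 2 amide, 1 ester.

0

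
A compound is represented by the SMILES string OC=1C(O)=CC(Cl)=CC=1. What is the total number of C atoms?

6

Count every carbon token in the SMILES (each C, including those in ring-closure positions and inside branches).
Carbon count: 6.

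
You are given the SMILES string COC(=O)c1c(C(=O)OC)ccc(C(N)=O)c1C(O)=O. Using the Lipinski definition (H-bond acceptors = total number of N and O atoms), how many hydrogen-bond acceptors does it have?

8

N atoms: 1; O atoms: 7.
Lipinski HBA = 1 + 7 = 8.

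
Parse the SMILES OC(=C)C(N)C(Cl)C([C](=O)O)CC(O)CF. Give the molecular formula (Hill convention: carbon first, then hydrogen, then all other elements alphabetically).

Walk through each heavy atom and fill implicit hydrogens from standard valence (C 4, N 3, O 2, S 2, halogen 1):
  atom 1: O, bond orders sum to 1 (valence 2) → 1 H
  atom 2: C, bond orders sum to 4 (valence 4) → 0 H
  atom 3: C, bond orders sum to 2 (valence 4) → 2 H
  atom 4: C, bond orders sum to 3 (valence 4) → 1 H
  atom 5: N, bond orders sum to 1 (valence 3) → 2 H
  atom 6: C, bond orders sum to 3 (valence 4) → 1 H
  atom 7: Cl (halogen, monovalent) → 0 H
  atom 8: C, bond orders sum to 3 (valence 4) → 1 H
  atom 9: C with explicit H count 0
  atom 10: O, bond orders sum to 2 (valence 2) → 0 H
  atom 11: O, bond orders sum to 1 (valence 2) → 1 H
  atom 12: C, bond orders sum to 2 (valence 4) → 2 H
  atom 13: C, bond orders sum to 3 (valence 4) → 1 H
  atom 14: O, bond orders sum to 1 (valence 2) → 1 H
  atom 15: C, bond orders sum to 2 (valence 4) → 2 H
  atom 16: F (halogen, monovalent) → 0 H
Totals → C:9, H:15, Cl:1, F:1, N:1, O:4.

C9H15ClFNO4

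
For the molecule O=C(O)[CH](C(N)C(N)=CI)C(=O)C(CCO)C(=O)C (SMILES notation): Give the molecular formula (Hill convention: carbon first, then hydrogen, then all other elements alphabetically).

Walk through each heavy atom and fill implicit hydrogens from standard valence (C 4, N 3, O 2, S 2, halogen 1):
  atom 1: O, bond orders sum to 2 (valence 2) → 0 H
  atom 2: C, bond orders sum to 4 (valence 4) → 0 H
  atom 3: O, bond orders sum to 1 (valence 2) → 1 H
  atom 4: C with explicit H count 1
  atom 5: C, bond orders sum to 3 (valence 4) → 1 H
  atom 6: N, bond orders sum to 1 (valence 3) → 2 H
  atom 7: C, bond orders sum to 4 (valence 4) → 0 H
  atom 8: N, bond orders sum to 1 (valence 3) → 2 H
  atom 9: C, bond orders sum to 3 (valence 4) → 1 H
  atom 10: I (halogen, monovalent) → 0 H
  atom 11: C, bond orders sum to 4 (valence 4) → 0 H
  atom 12: O, bond orders sum to 2 (valence 2) → 0 H
  atom 13: C, bond orders sum to 3 (valence 4) → 1 H
  atom 14: C, bond orders sum to 2 (valence 4) → 2 H
  atom 15: C, bond orders sum to 2 (valence 4) → 2 H
  atom 16: O, bond orders sum to 1 (valence 2) → 1 H
  atom 17: C, bond orders sum to 4 (valence 4) → 0 H
  atom 18: O, bond orders sum to 2 (valence 2) → 0 H
  atom 19: C, bond orders sum to 1 (valence 4) → 3 H
Totals → C:11, H:17, I:1, N:2, O:5.
In Hill order: C11H17IN2O5.

C11H17IN2O5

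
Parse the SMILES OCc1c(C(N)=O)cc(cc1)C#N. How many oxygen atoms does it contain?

2

Scan the SMILES for O atoms (remember two-letter symbols like Cl and Br are single atoms).
Oxygen count: 2.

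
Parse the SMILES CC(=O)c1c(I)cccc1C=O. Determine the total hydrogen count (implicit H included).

Walk through each heavy atom and fill implicit hydrogens from standard valence (C 4, N 3, O 2, S 2, halogen 1); for lowercase aromatic atoms, an aromatic c carries 1 H when it has two neighbours and 0 H with three, and aromatic n carries 0 H:
  atom 1: C, bond orders sum to 1 (valence 4) → 3 H
  atom 2: C, bond orders sum to 4 (valence 4) → 0 H
  atom 3: O, bond orders sum to 2 (valence 2) → 0 H
  atom 4: aromatic c, 3 neighbours → 0 H
  atom 5: aromatic c, 3 neighbours → 0 H
  atom 6: I (halogen, monovalent) → 0 H
  atom 7: aromatic c, 2 neighbours → 1 H
  atom 8: aromatic c, 2 neighbours → 1 H
  atom 9: aromatic c, 2 neighbours → 1 H
  atom 10: aromatic c, 3 neighbours → 0 H
  atom 11: C, bond orders sum to 3 (valence 4) → 1 H
  atom 12: O, bond orders sum to 2 (valence 2) → 0 H
Total hydrogens: 7.

7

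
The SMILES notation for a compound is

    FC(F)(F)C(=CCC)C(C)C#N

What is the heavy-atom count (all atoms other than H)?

12

Every atom symbol written in the SMILES (organic subset) is one heavy atom; implicit H are not written.
Heavy atoms by element → C:8, F:3, N:1.
Total: 12.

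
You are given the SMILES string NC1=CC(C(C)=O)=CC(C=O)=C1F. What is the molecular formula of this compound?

C9H8FNO2

Walk through each heavy atom and fill implicit hydrogens from standard valence (C 4, N 3, O 2, S 2, halogen 1):
  atom 1: N, bond orders sum to 1 (valence 3) → 2 H
  atom 2: C, bond orders sum to 4 (valence 4) → 0 H
  atom 3: C, bond orders sum to 3 (valence 4) → 1 H
  atom 4: C, bond orders sum to 4 (valence 4) → 0 H
  atom 5: C, bond orders sum to 4 (valence 4) → 0 H
  atom 6: C, bond orders sum to 1 (valence 4) → 3 H
  atom 7: O, bond orders sum to 2 (valence 2) → 0 H
  atom 8: C, bond orders sum to 3 (valence 4) → 1 H
  atom 9: C, bond orders sum to 4 (valence 4) → 0 H
  atom 10: C, bond orders sum to 3 (valence 4) → 1 H
  atom 11: O, bond orders sum to 2 (valence 2) → 0 H
  atom 12: C, bond orders sum to 4 (valence 4) → 0 H
  atom 13: F (halogen, monovalent) → 0 H
Totals → C:9, H:8, F:1, N:1, O:2.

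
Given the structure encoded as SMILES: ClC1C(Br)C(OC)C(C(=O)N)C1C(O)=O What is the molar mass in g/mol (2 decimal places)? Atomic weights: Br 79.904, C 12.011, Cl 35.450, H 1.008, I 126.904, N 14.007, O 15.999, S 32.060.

300.53 g/mol

First, the molecular formula is C8H11BrClNO4 (counting implicit H from valence).
  Br: 1 × 79.904 = 79.904
  C: 8 × 12.011 = 96.088
  Cl: 1 × 35.450 = 35.450
  H: 11 × 1.008 = 11.088
  N: 1 × 14.007 = 14.007
  O: 4 × 15.999 = 63.996
Sum: 1×79.904 + 8×12.011 + 1×35.450 + 11×1.008 + 1×14.007 + 4×15.999 = 300.533 → 300.53 g/mol.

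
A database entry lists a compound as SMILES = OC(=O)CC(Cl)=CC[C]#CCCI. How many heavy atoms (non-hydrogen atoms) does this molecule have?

Every atom symbol written in the SMILES (organic subset) is one heavy atom; implicit H are not written.
Heavy atoms by element → C:9, Cl:1, I:1, O:2.
Total: 13.

13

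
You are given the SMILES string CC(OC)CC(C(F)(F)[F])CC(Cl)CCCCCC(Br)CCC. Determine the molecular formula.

Walk through each heavy atom and fill implicit hydrogens from standard valence (C 4, N 3, O 2, S 2, halogen 1):
  atom 1: C, bond orders sum to 1 (valence 4) → 3 H
  atom 2: C, bond orders sum to 3 (valence 4) → 1 H
  atom 3: O, bond orders sum to 2 (valence 2) → 0 H
  atom 4: C, bond orders sum to 1 (valence 4) → 3 H
  atom 5: C, bond orders sum to 2 (valence 4) → 2 H
  atom 6: C, bond orders sum to 3 (valence 4) → 1 H
  atom 7: C, bond orders sum to 4 (valence 4) → 0 H
  atom 8: F (halogen, monovalent) → 0 H
  atom 9: F (halogen, monovalent) → 0 H
  atom 10: F with explicit H count 0
  atom 11: C, bond orders sum to 2 (valence 4) → 2 H
  atom 12: C, bond orders sum to 3 (valence 4) → 1 H
  atom 13: Cl (halogen, monovalent) → 0 H
  atom 14: C, bond orders sum to 2 (valence 4) → 2 H
  atom 15: C, bond orders sum to 2 (valence 4) → 2 H
  atom 16: C, bond orders sum to 2 (valence 4) → 2 H
  atom 17: C, bond orders sum to 2 (valence 4) → 2 H
  atom 18: C, bond orders sum to 2 (valence 4) → 2 H
  atom 19: C, bond orders sum to 3 (valence 4) → 1 H
  atom 20: Br (halogen, monovalent) → 0 H
  atom 21: C, bond orders sum to 2 (valence 4) → 2 H
  atom 22: C, bond orders sum to 2 (valence 4) → 2 H
  atom 23: C, bond orders sum to 1 (valence 4) → 3 H
Totals → C:17, H:31, Br:1, Cl:1, F:3, O:1.
In Hill order: C17H31BrClF3O.

C17H31BrClF3O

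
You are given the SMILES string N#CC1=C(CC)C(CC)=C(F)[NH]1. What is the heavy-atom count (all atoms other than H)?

Every atom symbol written in the SMILES (organic subset) is one heavy atom; implicit H are not written.
Heavy atoms by element → C:9, F:1, N:2.
Total: 12.

12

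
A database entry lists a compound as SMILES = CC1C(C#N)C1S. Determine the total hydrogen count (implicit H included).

7

Walk through each heavy atom and fill implicit hydrogens from standard valence (C 4, N 3, O 2, S 2, halogen 1):
  atom 1: C, bond orders sum to 1 (valence 4) → 3 H
  atom 2: C, bond orders sum to 3 (valence 4) → 1 H
  atom 3: C, bond orders sum to 3 (valence 4) → 1 H
  atom 4: C, bond orders sum to 4 (valence 4) → 0 H
  atom 5: N, bond orders sum to 3 (valence 3) → 0 H
  atom 6: C, bond orders sum to 3 (valence 4) → 1 H
  atom 7: S, bond orders sum to 1 (valence 2) → 1 H
Total hydrogens: 7.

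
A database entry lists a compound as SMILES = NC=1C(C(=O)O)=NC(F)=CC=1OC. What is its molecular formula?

Walk through each heavy atom and fill implicit hydrogens from standard valence (C 4, N 3, O 2, S 2, halogen 1):
  atom 1: N, bond orders sum to 1 (valence 3) → 2 H
  atom 2: C, bond orders sum to 4 (valence 4) → 0 H
  atom 3: C, bond orders sum to 4 (valence 4) → 0 H
  atom 4: C, bond orders sum to 4 (valence 4) → 0 H
  atom 5: O, bond orders sum to 2 (valence 2) → 0 H
  atom 6: O, bond orders sum to 1 (valence 2) → 1 H
  atom 7: N, bond orders sum to 3 (valence 3) → 0 H
  atom 8: C, bond orders sum to 4 (valence 4) → 0 H
  atom 9: F (halogen, monovalent) → 0 H
  atom 10: C, bond orders sum to 3 (valence 4) → 1 H
  atom 11: C, bond orders sum to 4 (valence 4) → 0 H
  atom 12: O, bond orders sum to 2 (valence 2) → 0 H
  atom 13: C, bond orders sum to 1 (valence 4) → 3 H
Totals → C:7, H:7, F:1, N:2, O:3.

C7H7FN2O3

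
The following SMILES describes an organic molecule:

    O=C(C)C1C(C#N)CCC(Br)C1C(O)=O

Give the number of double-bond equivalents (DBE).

5

Degree of unsaturation = (number of rings) + (number of π bonds).
Ring closures in the SMILES: 1.
π bonds: 2 double bonds (each 1 DoU), 1 triple bond (each 2 DoU) → 4 DoU from unsaturation.
Total DoU = 1 + 4 = 5.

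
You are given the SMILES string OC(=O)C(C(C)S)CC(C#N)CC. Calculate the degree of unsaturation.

Molecular formula: C9H15NO2S.
DoU = (2C + 2 + N − H − X) / 2, where X is the halogen count and O/S are ignored.
    = (2·9 + 2 + 1 − 15 − 0) / 2 = 6 / 2 = 3.

3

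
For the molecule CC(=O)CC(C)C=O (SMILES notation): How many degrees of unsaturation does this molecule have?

Molecular formula: C6H10O2.
DoU = (2C + 2 + N − H − X) / 2, where X is the halogen count and O/S are ignored.
    = (2·6 + 2 + 0 − 10 − 0) / 2 = 4 / 2 = 2.

2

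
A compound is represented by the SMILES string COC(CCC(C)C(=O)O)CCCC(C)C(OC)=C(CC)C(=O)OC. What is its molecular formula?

Walk through each heavy atom and fill implicit hydrogens from standard valence (C 4, N 3, O 2, S 2, halogen 1):
  atom 1: C, bond orders sum to 1 (valence 4) → 3 H
  atom 2: O, bond orders sum to 2 (valence 2) → 0 H
  atom 3: C, bond orders sum to 3 (valence 4) → 1 H
  atom 4: C, bond orders sum to 2 (valence 4) → 2 H
  atom 5: C, bond orders sum to 2 (valence 4) → 2 H
  atom 6: C, bond orders sum to 3 (valence 4) → 1 H
  atom 7: C, bond orders sum to 1 (valence 4) → 3 H
  atom 8: C, bond orders sum to 4 (valence 4) → 0 H
  atom 9: O, bond orders sum to 2 (valence 2) → 0 H
  atom 10: O, bond orders sum to 1 (valence 2) → 1 H
  atom 11: C, bond orders sum to 2 (valence 4) → 2 H
  atom 12: C, bond orders sum to 2 (valence 4) → 2 H
  atom 13: C, bond orders sum to 2 (valence 4) → 2 H
  atom 14: C, bond orders sum to 3 (valence 4) → 1 H
  atom 15: C, bond orders sum to 1 (valence 4) → 3 H
  atom 16: C, bond orders sum to 4 (valence 4) → 0 H
  atom 17: O, bond orders sum to 2 (valence 2) → 0 H
  atom 18: C, bond orders sum to 1 (valence 4) → 3 H
  atom 19: C, bond orders sum to 4 (valence 4) → 0 H
  atom 20: C, bond orders sum to 2 (valence 4) → 2 H
  atom 21: C, bond orders sum to 1 (valence 4) → 3 H
  atom 22: C, bond orders sum to 4 (valence 4) → 0 H
  atom 23: O, bond orders sum to 2 (valence 2) → 0 H
  atom 24: O, bond orders sum to 2 (valence 2) → 0 H
  atom 25: C, bond orders sum to 1 (valence 4) → 3 H
Totals → C:19, H:34, O:6.

C19H34O6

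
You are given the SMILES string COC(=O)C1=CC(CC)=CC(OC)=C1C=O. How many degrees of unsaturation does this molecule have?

6

Molecular formula: C12H14O4.
DoU = (2C + 2 + N − H − X) / 2, where X is the halogen count and O/S are ignored.
    = (2·12 + 2 + 0 − 14 − 0) / 2 = 12 / 2 = 6.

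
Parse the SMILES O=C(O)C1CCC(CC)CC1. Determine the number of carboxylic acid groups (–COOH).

1

The carboxylic acid motif appears at heavy-atom position 2 in the SMILES.
Carboxylic acid count: 1.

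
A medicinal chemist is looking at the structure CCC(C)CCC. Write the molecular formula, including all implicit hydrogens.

C7H16

Walk through each heavy atom and fill implicit hydrogens from standard valence (C 4, N 3, O 2, S 2, halogen 1):
  atom 1: C, bond orders sum to 1 (valence 4) → 3 H
  atom 2: C, bond orders sum to 2 (valence 4) → 2 H
  atom 3: C, bond orders sum to 3 (valence 4) → 1 H
  atom 4: C, bond orders sum to 1 (valence 4) → 3 H
  atom 5: C, bond orders sum to 2 (valence 4) → 2 H
  atom 6: C, bond orders sum to 2 (valence 4) → 2 H
  atom 7: C, bond orders sum to 1 (valence 4) → 3 H
Totals → C:7, H:16.
In Hill order: C7H16.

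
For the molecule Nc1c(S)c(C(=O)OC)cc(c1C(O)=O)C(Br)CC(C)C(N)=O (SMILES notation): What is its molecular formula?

C14H17BrN2O5S

Walk through each heavy atom and fill implicit hydrogens from standard valence (C 4, N 3, O 2, S 2, halogen 1); for lowercase aromatic atoms, an aromatic c carries 1 H when it has two neighbours and 0 H with three, and aromatic n carries 0 H:
  atom 1: N, bond orders sum to 1 (valence 3) → 2 H
  atom 2: aromatic c, 3 neighbours → 0 H
  atom 3: aromatic c, 3 neighbours → 0 H
  atom 4: S, bond orders sum to 1 (valence 2) → 1 H
  atom 5: aromatic c, 3 neighbours → 0 H
  atom 6: C, bond orders sum to 4 (valence 4) → 0 H
  atom 7: O, bond orders sum to 2 (valence 2) → 0 H
  atom 8: O, bond orders sum to 2 (valence 2) → 0 H
  atom 9: C, bond orders sum to 1 (valence 4) → 3 H
  atom 10: aromatic c, 2 neighbours → 1 H
  atom 11: aromatic c, 3 neighbours → 0 H
  atom 12: aromatic c, 3 neighbours → 0 H
  atom 13: C, bond orders sum to 4 (valence 4) → 0 H
  atom 14: O, bond orders sum to 1 (valence 2) → 1 H
  atom 15: O, bond orders sum to 2 (valence 2) → 0 H
  atom 16: C, bond orders sum to 3 (valence 4) → 1 H
  atom 17: Br (halogen, monovalent) → 0 H
  atom 18: C, bond orders sum to 2 (valence 4) → 2 H
  atom 19: C, bond orders sum to 3 (valence 4) → 1 H
  atom 20: C, bond orders sum to 1 (valence 4) → 3 H
  atom 21: C, bond orders sum to 4 (valence 4) → 0 H
  atom 22: N, bond orders sum to 1 (valence 3) → 2 H
  atom 23: O, bond orders sum to 2 (valence 2) → 0 H
Totals → C:14, H:17, Br:1, N:2, O:5, S:1.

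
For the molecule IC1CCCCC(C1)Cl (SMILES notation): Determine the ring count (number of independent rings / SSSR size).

1

In SMILES, each pair of matching ring-closure digits denotes one ring-closing bond; the number of such bonds equals the number of independent rings.
Ring-closure bonds here: 1.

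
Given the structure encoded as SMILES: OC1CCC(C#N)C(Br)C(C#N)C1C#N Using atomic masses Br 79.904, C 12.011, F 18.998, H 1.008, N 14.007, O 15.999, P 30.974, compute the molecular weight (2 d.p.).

First, the molecular formula is C10H10BrN3O (counting implicit H from valence).
  Br: 1 × 79.904 = 79.904
  C: 10 × 12.011 = 120.110
  H: 10 × 1.008 = 10.080
  N: 3 × 14.007 = 42.021
  O: 1 × 15.999 = 15.999
Sum: 1×79.904 + 10×12.011 + 10×1.008 + 3×14.007 + 1×15.999 = 268.114 → 268.11 g/mol.

268.11 g/mol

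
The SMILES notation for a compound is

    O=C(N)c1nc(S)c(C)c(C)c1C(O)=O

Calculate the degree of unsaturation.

Molecular formula: C9H10N2O3S.
DoU = (2C + 2 + N − H − X) / 2, where X is the halogen count and O/S are ignored.
    = (2·9 + 2 + 2 − 10 − 0) / 2 = 12 / 2 = 6.

6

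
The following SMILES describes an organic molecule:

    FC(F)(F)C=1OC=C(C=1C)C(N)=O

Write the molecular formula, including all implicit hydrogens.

C7H6F3NO2

Walk through each heavy atom and fill implicit hydrogens from standard valence (C 4, N 3, O 2, S 2, halogen 1):
  atom 1: F (halogen, monovalent) → 0 H
  atom 2: C, bond orders sum to 4 (valence 4) → 0 H
  atom 3: F (halogen, monovalent) → 0 H
  atom 4: F (halogen, monovalent) → 0 H
  atom 5: C, bond orders sum to 4 (valence 4) → 0 H
  atom 6: O, bond orders sum to 2 (valence 2) → 0 H
  atom 7: C, bond orders sum to 3 (valence 4) → 1 H
  atom 8: C, bond orders sum to 4 (valence 4) → 0 H
  atom 9: C, bond orders sum to 4 (valence 4) → 0 H
  atom 10: C, bond orders sum to 1 (valence 4) → 3 H
  atom 11: C, bond orders sum to 4 (valence 4) → 0 H
  atom 12: N, bond orders sum to 1 (valence 3) → 2 H
  atom 13: O, bond orders sum to 2 (valence 2) → 0 H
Totals → C:7, H:6, F:3, N:1, O:2.
In Hill order: C7H6F3NO2.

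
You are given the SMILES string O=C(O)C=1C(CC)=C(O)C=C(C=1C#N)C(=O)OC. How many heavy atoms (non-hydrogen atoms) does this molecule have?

Every atom symbol written in the SMILES (organic subset) is one heavy atom; implicit H are not written.
Heavy atoms by element → C:12, N:1, O:5.
Total: 18.

18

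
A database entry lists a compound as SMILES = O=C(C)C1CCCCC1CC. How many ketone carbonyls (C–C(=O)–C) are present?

The ketone motif appears at heavy-atom position 2 in the SMILES.
Ketone count: 1.

1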